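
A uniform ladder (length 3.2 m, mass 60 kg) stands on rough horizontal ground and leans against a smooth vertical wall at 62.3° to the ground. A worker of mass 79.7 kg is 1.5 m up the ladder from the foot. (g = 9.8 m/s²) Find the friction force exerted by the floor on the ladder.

Torques about the foot: N_wall · 3.2 sin 62.3° = 60×9.8×1.6 cos 62.3° + 79.7×9.8×1.5 cos 62.3° → N_wall = 346.57 N.
ΣF_x = 0: f_floor = N_wall = 346.57 N.

f ≈ 347 N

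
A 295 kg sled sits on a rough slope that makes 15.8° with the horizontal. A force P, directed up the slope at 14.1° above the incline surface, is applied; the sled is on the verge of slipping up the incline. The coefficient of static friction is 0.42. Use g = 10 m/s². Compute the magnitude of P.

On the verge of sliding up the incline, friction equals μN and acts down the slope.
Perpendicular: N + P sin 14.1° = W cos 15.8° = 2839 N.
Along incline: P cos 14.1° = W sin 15.8° + μN  with W sin 15.8° = 803.2 N.
Solving the pair for P and N: P = 1861 N, N = 2385 N (and f = μN = 1002 N).

P ≈ 1860 N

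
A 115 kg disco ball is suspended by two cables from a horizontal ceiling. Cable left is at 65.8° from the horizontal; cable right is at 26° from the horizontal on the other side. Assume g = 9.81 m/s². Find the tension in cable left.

T_left ≈ 1010 N

Weight W = 115 × 9.81 = 1128 N acts straight down.
Horizontal: T_left cos 65.8° = T_right cos 26°  →  T_right = 0.4561 T_left.
Vertical: T_left sin 65.8° + T_right sin 26° = 1128.
Substituting the horizontal relation into the vertical equation gives 1.112 T_left = 1128, so T_left = 1014 N.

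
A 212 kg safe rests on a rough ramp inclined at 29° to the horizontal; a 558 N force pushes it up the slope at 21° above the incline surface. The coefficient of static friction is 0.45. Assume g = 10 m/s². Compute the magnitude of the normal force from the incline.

Axes along / perpendicular to the incline. W sin 29° = 1028 N down-slope; W cos 29° = 1854 N into the surface.
Perpendicular: N = W cos 29° − P sin 21° = 1854 − 200 = 1654 N.
Along incline: P cos 21° + f = W sin 29° (friction acts up-slope) → f = 1028 − 520.9 = 506.9 N.
|f| = 506.9 N ≤ μN = 744.4 N, so the safe is indeed static.

N ≈ 1650 N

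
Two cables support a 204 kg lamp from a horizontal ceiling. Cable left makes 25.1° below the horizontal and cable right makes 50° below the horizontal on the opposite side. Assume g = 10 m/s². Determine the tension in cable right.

T_right ≈ 1910 N

Weight W = 204 × 10 = 2040 N acts straight down.
Horizontal: T_left cos 25.1° = T_right cos 50°  →  T_left = 0.7098 T_right.
Vertical: T_left sin 25.1° + T_right sin 50° = 2040.
Substituting the horizontal relation into the vertical equation gives 1.067 T_right = 2040, so T_right = 1912 N.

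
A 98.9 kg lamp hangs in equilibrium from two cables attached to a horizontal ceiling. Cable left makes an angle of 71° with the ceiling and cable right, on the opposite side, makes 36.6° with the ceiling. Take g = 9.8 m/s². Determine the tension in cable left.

Weight W = 98.9 × 9.8 = 969.2 N acts straight down.
Horizontal: T_left cos 71° = T_right cos 36.6°  →  T_right = 0.4055 T_left.
Vertical: T_left sin 71° + T_right sin 36.6° = 969.2.
Substituting the horizontal relation into the vertical equation gives 1.187 T_left = 969.2, so T_left = 816.3 N.

T_left ≈ 816 N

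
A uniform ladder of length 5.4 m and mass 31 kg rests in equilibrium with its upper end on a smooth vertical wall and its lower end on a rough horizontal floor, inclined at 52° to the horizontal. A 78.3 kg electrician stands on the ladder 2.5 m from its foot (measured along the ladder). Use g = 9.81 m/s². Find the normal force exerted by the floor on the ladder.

ΣF_y = 0: N_floor = 31×9.81 + 78.3×9.81 = 1072.2 N.

N_floor ≈ 1070 N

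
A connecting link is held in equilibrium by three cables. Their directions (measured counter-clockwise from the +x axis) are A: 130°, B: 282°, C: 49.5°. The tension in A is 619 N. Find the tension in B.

Resolve: ΣF_x = 619 cos 130° + T_B cos 282° + T_C cos 49.5° = 0.
        ΣF_y = 619 sin 130° + T_B sin 282° + T_C sin 49.5° = 0.
The known terms sum to (-397.9, 474.2) N, so 0.2079 T_B + 0.6494 T_C = 397.9 and -0.9781 T_B + 0.7604 T_C = -474.2.
Solving simultaneously: T_B = 769.5 N, T_C = 366.3 N.

T_B ≈ 770 N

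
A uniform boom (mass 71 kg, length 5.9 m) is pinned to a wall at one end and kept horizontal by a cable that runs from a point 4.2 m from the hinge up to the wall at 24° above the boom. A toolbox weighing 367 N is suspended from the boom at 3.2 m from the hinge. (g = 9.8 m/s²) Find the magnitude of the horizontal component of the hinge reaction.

Take torques about the hinge: T sin 24° · 4.2 = 71×9.8×2.95 + 367×3.2 = 3227 N·m.
So T = 3227 / (0.4067 × 4.2) = 1889 N.
ΣF_x = 0: H_x = T cos 24° = 1725.7 N.

H_x ≈ 1730 N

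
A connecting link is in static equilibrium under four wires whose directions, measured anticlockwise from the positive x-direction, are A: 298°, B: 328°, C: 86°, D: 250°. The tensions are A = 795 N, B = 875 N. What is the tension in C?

T_C ≈ 5250 N

Resolve: ΣF_x = 795 cos 298° + 875 cos 328° + T_C cos 86° + T_D cos 250° = 0.
        ΣF_y = 795 sin 298° + 875 sin 328° + T_C sin 86° + T_D sin 250° = 0.
The known terms sum to (1115, -1166) N, so 0.0698 T_C − 0.3420 T_D = -1115 and 0.9976 T_C − 0.9397 T_D = 1166.
Solving simultaneously: T_C = 5248 N, T_D = 4331 N.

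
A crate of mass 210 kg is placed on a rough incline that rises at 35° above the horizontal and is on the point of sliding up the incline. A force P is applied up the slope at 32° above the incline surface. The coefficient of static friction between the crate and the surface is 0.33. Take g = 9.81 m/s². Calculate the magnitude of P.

On the verge of sliding up the incline, friction equals μN and acts down the slope.
Perpendicular: N + P sin 32° = W cos 35° = 1688 N.
Along incline: P cos 32° = W sin 35° + μN  with W sin 35° = 1182 N.
Solving the pair for P and N: P = 1700 N, N = 786.9 N (and f = μN = 259.7 N).

P ≈ 1700 N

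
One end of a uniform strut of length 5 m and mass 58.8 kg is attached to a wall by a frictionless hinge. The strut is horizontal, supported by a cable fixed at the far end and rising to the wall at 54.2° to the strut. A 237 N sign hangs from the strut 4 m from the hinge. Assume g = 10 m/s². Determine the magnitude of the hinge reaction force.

|H| ≈ 488 N

Take torques about the hinge: T sin 54.2° · 5 = 58.8×10×2.5 + 237×4 = 2418 N·m.
So T = 2418 / (0.8111 × 5) = 596.25 N.
ΣF_x = 0: H_x = T cos 54.2° = 348.78 N.
ΣF_y = 0: H_y = (58.8×10 + 237) − T sin 54.2° = 825 − 483.6 = 341.4 N.
|H| = √(H_x² + H_y²) = √((348.78)² + (341.4)²) = 488.06 N.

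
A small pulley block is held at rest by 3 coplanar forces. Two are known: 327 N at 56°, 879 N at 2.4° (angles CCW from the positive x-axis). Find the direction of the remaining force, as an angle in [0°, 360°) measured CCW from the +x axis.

θ ≈ 196°

Sum the known components: ΣF_x = 1061 N, ΣF_y = 307.9 N.
For equilibrium the remaining force must supply (−ΣF_x, −ΣF_y) = (-1061, -307.9) N.
Magnitude = √((-1061)² + (-307.9)²) = 1105 N; direction = atan2(-307.9, -1061) = 196.2°.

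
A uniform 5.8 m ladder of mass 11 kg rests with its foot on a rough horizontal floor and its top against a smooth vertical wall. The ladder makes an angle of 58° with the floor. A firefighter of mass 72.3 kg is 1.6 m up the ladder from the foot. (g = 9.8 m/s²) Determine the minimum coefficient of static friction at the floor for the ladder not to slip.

ΣF_y = 0: N_floor = 11×9.8 + 72.3×9.8 = 816.34 N.
Torques about the foot: N_wall · 5.8 sin 58° = 11×9.8×2.9 cos 58° + 72.3×9.8×1.6 cos 58° → N_wall = 155.82 N.
ΣF_x = 0: f_floor = N_wall = 155.82 N.
μ_min = f_floor / N_floor = 155.82 / 816.34 = 0.1909.

μ_min ≈ 0.191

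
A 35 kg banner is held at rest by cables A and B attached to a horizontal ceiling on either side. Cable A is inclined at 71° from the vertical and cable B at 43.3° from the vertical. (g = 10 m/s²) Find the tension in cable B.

Angles from the horizontal: cable A is 90° − 71° = 19°, cable B is 90° − 43.3° = 46.7°.
Weight W = 35 × 10 = 350 N acts straight down.
Horizontal: T_A cos 19° = T_B cos 46.7°  →  T_A = 0.7253 T_B.
Vertical: T_A sin 19° + T_B sin 46.7° = 350.
Substituting the horizontal relation into the vertical equation gives 0.9639 T_B = 350, so T_B = 363.1 N.

T_B ≈ 363 N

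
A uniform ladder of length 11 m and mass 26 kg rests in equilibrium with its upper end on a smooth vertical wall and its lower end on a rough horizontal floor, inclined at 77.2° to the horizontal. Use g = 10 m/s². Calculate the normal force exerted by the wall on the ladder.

N_wall ≈ 29.5 N

Torques about the foot: N_wall · 11 sin 77.2° = 26×10×5.5 cos 77.2° → N_wall = 29.535 N.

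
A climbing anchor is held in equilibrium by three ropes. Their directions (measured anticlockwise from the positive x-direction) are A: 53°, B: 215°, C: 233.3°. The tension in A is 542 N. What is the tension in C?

T_C ≈ 533 N

Resolve: ΣF_x = 542 cos 53° + T_B cos 215° + T_C cos 233.3° = 0.
        ΣF_y = 542 sin 53° + T_B sin 215° + T_C sin 233.3° = 0.
The known terms sum to (326.2, 432.9) N, so -0.8192 T_B − 0.5976 T_C = -326.2 and -0.5736 T_B − 0.8018 T_C = -432.9.
Solving simultaneously: T_B = 9.038 N, T_C = 533.4 N.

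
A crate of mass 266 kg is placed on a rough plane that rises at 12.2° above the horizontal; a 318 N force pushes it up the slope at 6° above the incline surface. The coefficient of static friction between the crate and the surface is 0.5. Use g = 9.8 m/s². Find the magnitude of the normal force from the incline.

Axes along / perpendicular to the incline. W sin 12.2° = 550.9 N down-slope; W cos 12.2° = 2548 N into the surface.
Perpendicular: N = W cos 12.2° − P sin 6° = 2548 − 33.24 = 2515 N.
Along incline: P cos 6° + f = W sin 12.2° (friction acts up-slope) → f = 550.9 − 316.3 = 234.6 N.
|f| = 234.6 N ≤ μN = 1257 N, so the crate is indeed static.

N ≈ 2510 N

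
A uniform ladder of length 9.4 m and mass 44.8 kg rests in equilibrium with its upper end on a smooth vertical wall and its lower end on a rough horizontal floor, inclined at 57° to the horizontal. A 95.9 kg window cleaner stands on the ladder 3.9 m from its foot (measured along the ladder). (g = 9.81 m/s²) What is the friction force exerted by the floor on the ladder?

f ≈ 396 N

Torques about the foot: N_wall · 9.4 sin 57° = 44.8×9.81×4.7 cos 57° + 95.9×9.81×3.9 cos 57° → N_wall = 396.18 N.
ΣF_x = 0: f_floor = N_wall = 396.18 N.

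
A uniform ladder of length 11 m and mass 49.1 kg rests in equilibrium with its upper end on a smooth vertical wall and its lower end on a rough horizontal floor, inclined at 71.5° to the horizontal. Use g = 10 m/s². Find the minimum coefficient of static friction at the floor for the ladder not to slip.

μ_min ≈ 0.167

ΣF_y = 0: N_floor = 49.1×10 = 491 N.
Torques about the foot: N_wall · 11 sin 71.5° = 49.1×10×5.5 cos 71.5° → N_wall = 82.143 N.
ΣF_x = 0: f_floor = N_wall = 82.143 N.
μ_min = f_floor / N_floor = 82.143 / 491 = 0.1673.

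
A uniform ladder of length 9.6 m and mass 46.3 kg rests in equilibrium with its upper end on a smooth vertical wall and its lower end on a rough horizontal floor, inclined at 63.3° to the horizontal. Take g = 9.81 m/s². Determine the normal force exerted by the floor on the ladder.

ΣF_y = 0: N_floor = 46.3×9.81 = 454.2 N.

N_floor ≈ 454 N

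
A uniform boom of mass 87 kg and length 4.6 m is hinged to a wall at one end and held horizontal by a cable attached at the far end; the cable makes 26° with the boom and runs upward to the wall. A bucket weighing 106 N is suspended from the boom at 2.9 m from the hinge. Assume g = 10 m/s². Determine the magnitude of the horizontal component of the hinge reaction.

H_x ≈ 1030 N

Take torques about the hinge: T sin 26° · 4.6 = 87×10×2.3 + 106×2.9 = 2308.4 N·m.
So T = 2308.4 / (0.4384 × 4.6) = 1144.8 N.
ΣF_x = 0: H_x = T cos 26° = 1028.9 N.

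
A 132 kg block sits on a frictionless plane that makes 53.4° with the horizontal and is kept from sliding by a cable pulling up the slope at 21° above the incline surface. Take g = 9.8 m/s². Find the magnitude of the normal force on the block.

Take axes along and perpendicular to the incline. Weight components: W sin 53.4° = 1039 N down-slope, W cos 53.4° = 771.3 N into the surface.
Along incline: T cos 21° = W sin 53.4° → T = 1112 N.
Perpendicular: N = W cos 53.4° − T sin 21° = 372.6 N.

N ≈ 373 N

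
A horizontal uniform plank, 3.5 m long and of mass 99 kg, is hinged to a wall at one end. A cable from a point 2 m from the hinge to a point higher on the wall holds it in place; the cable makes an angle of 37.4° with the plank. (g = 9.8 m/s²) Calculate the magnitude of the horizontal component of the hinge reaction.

Take torques about the hinge: T sin 37.4° · 2 = 99×9.8×1.75 = 1697.9 N·m.
So T = 1697.9 / (0.6074 × 2) = 1397.7 N.
ΣF_x = 0: H_x = T cos 37.4° = 1110.3 N.

H_x ≈ 1110 N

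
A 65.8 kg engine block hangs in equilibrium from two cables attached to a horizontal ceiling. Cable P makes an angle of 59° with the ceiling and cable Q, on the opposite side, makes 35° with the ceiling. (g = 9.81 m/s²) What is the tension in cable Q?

Weight W = 65.8 × 9.81 = 645.5 N acts straight down.
Horizontal: T_P cos 59° = T_Q cos 35°  →  T_P = 1.59 T_Q.
Vertical: T_P sin 59° + T_Q sin 35° = 645.5.
Substituting the horizontal relation into the vertical equation gives 1.937 T_Q = 645.5, so T_Q = 333.3 N.

T_Q ≈ 333 N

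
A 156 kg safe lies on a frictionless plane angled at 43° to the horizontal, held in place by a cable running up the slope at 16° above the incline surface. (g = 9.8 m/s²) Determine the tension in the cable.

Take axes along and perpendicular to the incline. Weight components: W sin 43° = 1043 N down-slope, W cos 43° = 1118 N into the surface.
Along incline: T cos 16° = W sin 43° → T = 1085 N.
Perpendicular: N = W cos 43° − T sin 16° = 819.1 N.

T ≈ 1080 N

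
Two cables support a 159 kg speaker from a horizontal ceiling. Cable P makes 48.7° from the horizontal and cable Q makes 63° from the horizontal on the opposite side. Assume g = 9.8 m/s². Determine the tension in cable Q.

T_Q ≈ 1110 N

Weight W = 159 × 9.8 = 1558 N acts straight down.
Horizontal: T_P cos 48.7° = T_Q cos 63°  →  T_P = 0.6879 T_Q.
Vertical: T_P sin 48.7° + T_Q sin 63° = 1558.
Substituting the horizontal relation into the vertical equation gives 1.408 T_Q = 1558, so T_Q = 1107 N.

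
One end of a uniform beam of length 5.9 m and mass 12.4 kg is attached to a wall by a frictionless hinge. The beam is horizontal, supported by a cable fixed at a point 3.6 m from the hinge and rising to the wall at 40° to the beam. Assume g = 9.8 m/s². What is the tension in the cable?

Take torques about the hinge: T sin 40° · 3.6 = 12.4×9.8×2.95 = 358.48 N·m.
So T = 358.48 / (0.6428 × 3.6) = 154.92 N.

T ≈ 155 N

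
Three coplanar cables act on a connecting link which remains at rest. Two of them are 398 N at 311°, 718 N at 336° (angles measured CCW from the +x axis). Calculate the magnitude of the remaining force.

Sum the known components: ΣF_x = 917 N, ΣF_y = -592.4 N.
For equilibrium the remaining force must supply (−ΣF_x, −ΣF_y) = (-917, 592.4) N.
Magnitude = √((-917)² + (592.4)²) = 1092 N; direction = atan2(592.4, -917) = 147.1°.

F ≈ 1090 N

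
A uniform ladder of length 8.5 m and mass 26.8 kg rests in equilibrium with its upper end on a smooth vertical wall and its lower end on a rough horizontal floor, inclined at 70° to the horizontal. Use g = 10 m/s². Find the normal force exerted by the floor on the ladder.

N_floor ≈ 268 N

ΣF_y = 0: N_floor = 26.8×10 = 268 N.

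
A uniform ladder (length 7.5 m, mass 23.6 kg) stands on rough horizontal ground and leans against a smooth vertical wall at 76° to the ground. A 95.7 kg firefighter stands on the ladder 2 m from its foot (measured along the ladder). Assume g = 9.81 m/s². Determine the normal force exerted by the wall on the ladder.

Torques about the foot: N_wall · 7.5 sin 76° = 23.6×9.81×3.75 cos 76° + 95.7×9.81×2 cos 76° → N_wall = 91.281 N.

N_wall ≈ 91.3 N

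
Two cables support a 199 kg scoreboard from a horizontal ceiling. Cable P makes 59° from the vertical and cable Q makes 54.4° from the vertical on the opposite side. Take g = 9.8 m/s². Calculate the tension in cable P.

Angles from the horizontal: cable P is 90° − 59° = 31°, cable Q is 90° − 54.4° = 35.6°.
Weight W = 199 × 9.8 = 1950 N acts straight down.
Horizontal: T_P cos 31° = T_Q cos 35.6°  →  T_Q = 1.054 T_P.
Vertical: T_P sin 31° + T_Q sin 35.6° = 1950.
Substituting the horizontal relation into the vertical equation gives 1.129 T_P = 1950, so T_P = 1728 N.

T_P ≈ 1730 N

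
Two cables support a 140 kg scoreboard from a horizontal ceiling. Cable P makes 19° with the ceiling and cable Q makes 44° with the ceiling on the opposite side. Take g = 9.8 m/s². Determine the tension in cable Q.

T_Q ≈ 1460 N

Weight W = 140 × 9.8 = 1372 N acts straight down.
Horizontal: T_P cos 19° = T_Q cos 44°  →  T_P = 0.7608 T_Q.
Vertical: T_P sin 19° + T_Q sin 44° = 1372.
Substituting the horizontal relation into the vertical equation gives 0.9423 T_Q = 1372, so T_Q = 1456 N.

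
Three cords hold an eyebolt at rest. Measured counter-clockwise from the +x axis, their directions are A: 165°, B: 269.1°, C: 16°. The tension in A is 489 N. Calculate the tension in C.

T_C ≈ 496 N

Resolve: ΣF_x = 489 cos 165° + T_B cos 269.1° + T_C cos 16° = 0.
        ΣF_y = 489 sin 165° + T_B sin 269.1° + T_C sin 16° = 0.
The known terms sum to (-472.3, 126.6) N, so -0.0157 T_B + 0.9613 T_C = 472.3 and -0.9999 T_B + 0.2756 T_C = -126.6.
Solving simultaneously: T_B = 263.2 N, T_C = 495.7 N.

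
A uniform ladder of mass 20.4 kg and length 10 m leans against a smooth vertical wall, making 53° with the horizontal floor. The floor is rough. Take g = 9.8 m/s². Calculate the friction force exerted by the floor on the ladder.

f ≈ 75.3 N

Torques about the foot: N_wall · 10 sin 53° = 20.4×9.8×5 cos 53° → N_wall = 75.325 N.
ΣF_x = 0: f_floor = N_wall = 75.325 N.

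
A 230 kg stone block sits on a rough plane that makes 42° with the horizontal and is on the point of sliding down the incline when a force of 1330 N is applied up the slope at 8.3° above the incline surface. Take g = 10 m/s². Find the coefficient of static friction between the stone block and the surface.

On the verge of sliding down the incline, friction is at its maximum μN and acts up the slope.
Perpendicular to incline: N = W cos 42° − P sin 8.3° = 1709 − 192 = 1517 N.
Along incline: P cos 8.3° + μN = W sin 42° → μ = (W sin 42° − P cos 8.3°) / N = 0.1469.

μ ≈ 0.147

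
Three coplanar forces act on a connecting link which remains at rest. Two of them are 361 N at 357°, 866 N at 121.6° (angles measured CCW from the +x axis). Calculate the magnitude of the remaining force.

Sum the known components: ΣF_x = -93.27 N, ΣF_y = 718.7 N.
For equilibrium the remaining force must supply (−ΣF_x, −ΣF_y) = (93.27, -718.7) N.
Magnitude = √((93.27)² + (-718.7)²) = 724.7 N; direction = atan2(-718.7, 93.27) = 277.4°.

F ≈ 725 N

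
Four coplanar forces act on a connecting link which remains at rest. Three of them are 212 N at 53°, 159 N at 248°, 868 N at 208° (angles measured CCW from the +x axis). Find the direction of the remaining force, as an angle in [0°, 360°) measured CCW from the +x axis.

Sum the known components: ΣF_x = -698.4 N, ΣF_y = -385.6 N.
For equilibrium the remaining force must supply (−ΣF_x, −ΣF_y) = (698.4, 385.6) N.
Magnitude = √((698.4)² + (385.6)²) = 797.8 N; direction = atan2(385.6, 698.4) = 28.9°.

θ ≈ 28.9°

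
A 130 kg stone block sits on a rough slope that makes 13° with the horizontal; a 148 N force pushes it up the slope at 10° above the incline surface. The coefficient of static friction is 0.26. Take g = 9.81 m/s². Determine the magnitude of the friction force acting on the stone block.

Axes along / perpendicular to the incline. W sin 13° = 286.9 N down-slope; W cos 13° = 1243 N into the surface.
Perpendicular: N = W cos 13° − P sin 10° = 1243 − 25.7 = 1217 N.
Along incline: P cos 10° + f = W sin 13° (friction acts up-slope) → f = 286.9 − 145.8 = 141.1 N.
|f| = 141.1 N ≤ μN = 316.4 N, so the stone block is indeed static.

f ≈ 141 N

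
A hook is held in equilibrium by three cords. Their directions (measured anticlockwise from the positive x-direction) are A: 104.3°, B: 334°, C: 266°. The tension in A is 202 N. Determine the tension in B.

T_B ≈ 68.4 N

Resolve: ΣF_x = 202 cos 104.3° + T_B cos 334° + T_C cos 266° = 0.
        ΣF_y = 202 sin 104.3° + T_B sin 334° + T_C sin 266° = 0.
The known terms sum to (-49.89, 195.7) N, so 0.8988 T_B − 0.0698 T_C = 49.89 and -0.4384 T_B − 0.9976 T_C = -195.7.
Solving simultaneously: T_B = 68.41 N, T_C = 166.2 N.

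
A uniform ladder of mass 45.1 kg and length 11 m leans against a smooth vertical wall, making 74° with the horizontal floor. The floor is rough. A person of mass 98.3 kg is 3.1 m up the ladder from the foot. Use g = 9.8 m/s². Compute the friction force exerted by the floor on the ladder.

Torques about the foot: N_wall · 11 sin 74° = 45.1×9.8×5.5 cos 74° + 98.3×9.8×3.1 cos 74° → N_wall = 141.22 N.
ΣF_x = 0: f_floor = N_wall = 141.22 N.

f ≈ 141 N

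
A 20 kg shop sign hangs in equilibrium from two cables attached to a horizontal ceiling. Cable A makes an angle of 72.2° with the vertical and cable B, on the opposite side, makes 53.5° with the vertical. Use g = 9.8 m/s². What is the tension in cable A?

Angles from the horizontal: cable A is 90° − 72.2° = 17.8°, cable B is 90° − 53.5° = 36.5°.
Weight W = 20 × 9.8 = 196 N acts straight down.
Horizontal: T_A cos 17.8° = T_B cos 36.5°  →  T_B = 1.184 T_A.
Vertical: T_A sin 17.8° + T_B sin 36.5° = 196.
Substituting the horizontal relation into the vertical equation gives 1.01 T_A = 196, so T_A = 194 N.

T_A ≈ 194 N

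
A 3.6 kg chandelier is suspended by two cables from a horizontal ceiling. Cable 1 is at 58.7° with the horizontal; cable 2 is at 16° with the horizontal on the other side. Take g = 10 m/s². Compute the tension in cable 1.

T_1 ≈ 35.9 N

Weight W = 3.6 × 10 = 36 N acts straight down.
Horizontal: T_1 cos 58.7° = T_2 cos 16°  →  T_2 = 0.5405 T_1.
Vertical: T_1 sin 58.7° + T_2 sin 16° = 36.
Substituting the horizontal relation into the vertical equation gives 1.003 T_1 = 36, so T_1 = 35.88 N.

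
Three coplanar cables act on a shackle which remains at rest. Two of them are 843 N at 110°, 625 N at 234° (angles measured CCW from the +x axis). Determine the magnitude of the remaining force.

F ≈ 716 N

Sum the known components: ΣF_x = -655.7 N, ΣF_y = 286.5 N.
For equilibrium the remaining force must supply (−ΣF_x, −ΣF_y) = (655.7, -286.5) N.
Magnitude = √((655.7)² + (-286.5)²) = 715.6 N; direction = atan2(-286.5, 655.7) = 336.4°.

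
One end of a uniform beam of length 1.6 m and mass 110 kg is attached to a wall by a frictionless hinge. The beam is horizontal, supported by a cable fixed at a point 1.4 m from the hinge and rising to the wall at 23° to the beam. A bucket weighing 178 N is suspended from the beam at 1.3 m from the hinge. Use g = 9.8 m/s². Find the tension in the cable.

Take torques about the hinge: T sin 23° · 1.4 = 110×9.8×0.8 + 178×1.3 = 1093.8 N·m.
So T = 1093.8 / (0.3907 × 1.4) = 1999.5 N.

T ≈ 2000 N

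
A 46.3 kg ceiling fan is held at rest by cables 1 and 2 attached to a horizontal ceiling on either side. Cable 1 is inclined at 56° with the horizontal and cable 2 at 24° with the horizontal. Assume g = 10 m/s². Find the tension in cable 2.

T_2 ≈ 263 N

Weight W = 46.3 × 10 = 463 N acts straight down.
Horizontal: T_1 cos 56° = T_2 cos 24°  →  T_1 = 1.634 T_2.
Vertical: T_1 sin 56° + T_2 sin 24° = 463.
Substituting the horizontal relation into the vertical equation gives 1.761 T_2 = 463, so T_2 = 262.9 N.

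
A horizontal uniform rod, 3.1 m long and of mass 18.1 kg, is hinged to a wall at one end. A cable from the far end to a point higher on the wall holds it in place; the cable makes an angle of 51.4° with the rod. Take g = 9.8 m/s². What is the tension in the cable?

Take torques about the hinge: T sin 51.4° · 3.1 = 18.1×9.8×1.55 = 274.94 N·m.
So T = 274.94 / (0.7815 × 3.1) = 113.48 N.

T ≈ 113 N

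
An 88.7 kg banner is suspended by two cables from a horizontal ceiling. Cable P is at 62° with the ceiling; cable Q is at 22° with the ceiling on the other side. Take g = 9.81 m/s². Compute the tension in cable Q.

T_Q ≈ 411 N

Weight W = 88.7 × 9.81 = 870.1 N acts straight down.
Horizontal: T_P cos 62° = T_Q cos 22°  →  T_P = 1.975 T_Q.
Vertical: T_P sin 62° + T_Q sin 22° = 870.1.
Substituting the horizontal relation into the vertical equation gives 2.118 T_Q = 870.1, so T_Q = 410.8 N.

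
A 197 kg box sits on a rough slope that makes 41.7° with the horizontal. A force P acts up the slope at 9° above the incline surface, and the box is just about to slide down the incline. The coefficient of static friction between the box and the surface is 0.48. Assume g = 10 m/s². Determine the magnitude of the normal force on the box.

On the verge of sliding down the incline, friction equals μN and acts up the slope.
Perpendicular: N + P sin 9° = W cos 41.7° = 1471 N.
Along incline: P cos 9° + μN = W sin 41.7° with W sin 41.7° = 1311 N.
Solving the pair for P and N: P = 662.4 N, N = 1367 N (and f = μN = 656.3 N).

N ≈ 1370 N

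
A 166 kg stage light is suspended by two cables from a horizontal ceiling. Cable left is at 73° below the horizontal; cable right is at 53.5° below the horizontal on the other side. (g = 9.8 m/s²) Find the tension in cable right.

Weight W = 166 × 9.8 = 1627 N acts straight down.
Horizontal: T_left cos 73° = T_right cos 53.5°  →  T_left = 2.034 T_right.
Vertical: T_left sin 73° + T_right sin 53.5° = 1627.
Substituting the horizontal relation into the vertical equation gives 2.749 T_right = 1627, so T_right = 591.7 N.

T_right ≈ 592 N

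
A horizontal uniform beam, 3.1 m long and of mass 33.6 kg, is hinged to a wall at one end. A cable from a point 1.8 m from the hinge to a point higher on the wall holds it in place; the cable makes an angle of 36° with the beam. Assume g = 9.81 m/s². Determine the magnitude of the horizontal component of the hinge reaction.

H_x ≈ 391 N

Take torques about the hinge: T sin 36° · 1.8 = 33.6×9.81×1.55 = 510.9 N·m.
So T = 510.9 / (0.5878 × 1.8) = 482.89 N.
ΣF_x = 0: H_x = T cos 36° = 390.67 N.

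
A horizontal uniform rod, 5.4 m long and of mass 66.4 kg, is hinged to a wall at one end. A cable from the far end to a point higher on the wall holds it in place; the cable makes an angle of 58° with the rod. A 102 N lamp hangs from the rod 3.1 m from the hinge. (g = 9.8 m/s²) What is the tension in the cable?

T ≈ 453 N

Take torques about the hinge: T sin 58° · 5.4 = 66.4×9.8×2.7 + 102×3.1 = 2073.1 N·m.
So T = 2073.1 / (0.8480 × 5.4) = 452.7 N.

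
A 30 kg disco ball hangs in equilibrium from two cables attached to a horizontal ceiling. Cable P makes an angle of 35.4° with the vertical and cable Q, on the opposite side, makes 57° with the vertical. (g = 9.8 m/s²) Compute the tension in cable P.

T_P ≈ 247 N

Angles from the horizontal: cable P is 90° − 35.4° = 54.6°, cable Q is 90° − 57° = 33°.
Weight W = 30 × 9.8 = 294 N acts straight down.
Horizontal: T_P cos 54.6° = T_Q cos 33°  →  T_Q = 0.6907 T_P.
Vertical: T_P sin 54.6° + T_Q sin 33° = 294.
Substituting the horizontal relation into the vertical equation gives 1.191 T_P = 294, so T_P = 246.8 N.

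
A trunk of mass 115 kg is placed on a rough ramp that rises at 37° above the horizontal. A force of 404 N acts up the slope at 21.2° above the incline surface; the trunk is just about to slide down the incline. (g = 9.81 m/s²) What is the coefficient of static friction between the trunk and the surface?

On the verge of sliding down the incline, friction is at its maximum μN and acts up the slope.
Perpendicular to incline: N = W cos 37° − P sin 21.2° = 901 − 146.1 = 754.9 N.
Along incline: P cos 21.2° + μN = W sin 37° → μ = (W sin 37° − P cos 21.2°) / N = 0.4004.

μ ≈ 0.400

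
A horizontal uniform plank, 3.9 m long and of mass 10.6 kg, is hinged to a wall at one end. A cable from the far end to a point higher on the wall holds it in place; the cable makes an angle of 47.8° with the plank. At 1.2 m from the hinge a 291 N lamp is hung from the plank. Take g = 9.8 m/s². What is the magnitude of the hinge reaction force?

|H| ≈ 284 N

Take torques about the hinge: T sin 47.8° · 3.9 = 10.6×9.8×1.95 + 291×1.2 = 551.77 N·m.
So T = 551.77 / (0.7408 × 3.9) = 190.98 N.
ΣF_x = 0: H_x = T cos 47.8° = 128.28 N.
ΣF_y = 0: H_y = (10.6×9.8 + 291) − T sin 47.8° = 394.88 − 141.48 = 253.4 N.
|H| = √(H_x² + H_y²) = √((128.28)² + (253.4)²) = 284.02 N.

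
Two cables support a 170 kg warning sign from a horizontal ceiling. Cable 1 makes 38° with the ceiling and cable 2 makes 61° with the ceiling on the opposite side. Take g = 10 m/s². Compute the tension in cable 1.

T_1 ≈ 834 N

Weight W = 170 × 10 = 1700 N acts straight down.
Horizontal: T_1 cos 38° = T_2 cos 61°  →  T_2 = 1.625 T_1.
Vertical: T_1 sin 38° + T_2 sin 61° = 1700.
Substituting the horizontal relation into the vertical equation gives 2.037 T_1 = 1700, so T_1 = 834.4 N.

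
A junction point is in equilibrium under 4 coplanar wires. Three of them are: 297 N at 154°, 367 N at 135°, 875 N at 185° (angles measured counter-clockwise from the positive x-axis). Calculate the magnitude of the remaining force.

F ≈ 1430 N

Sum the known components: ΣF_x = -1398 N, ΣF_y = 313.4 N.
For equilibrium the remaining force must supply (−ΣF_x, −ΣF_y) = (1398, -313.4) N.
Magnitude = √((1398)² + (-313.4)²) = 1433 N; direction = atan2(-313.4, 1398) = 347.4°.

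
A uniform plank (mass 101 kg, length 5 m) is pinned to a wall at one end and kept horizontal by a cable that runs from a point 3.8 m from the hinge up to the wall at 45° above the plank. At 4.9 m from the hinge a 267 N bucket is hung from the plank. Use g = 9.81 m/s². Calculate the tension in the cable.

Take torques about the hinge: T sin 45° · 3.8 = 101×9.81×2.5 + 267×4.9 = 3785.3 N·m.
So T = 3785.3 / (0.7071 × 3.8) = 1408.8 N.

T ≈ 1410 N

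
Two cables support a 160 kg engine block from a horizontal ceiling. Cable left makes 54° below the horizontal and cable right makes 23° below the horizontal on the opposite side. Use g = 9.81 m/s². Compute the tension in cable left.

Weight W = 160 × 9.81 = 1570 N acts straight down.
Horizontal: T_left cos 54° = T_right cos 23°  →  T_right = 0.6385 T_left.
Vertical: T_left sin 54° + T_right sin 23° = 1570.
Substituting the horizontal relation into the vertical equation gives 1.059 T_left = 1570, so T_left = 1483 N.

T_left ≈ 1480 N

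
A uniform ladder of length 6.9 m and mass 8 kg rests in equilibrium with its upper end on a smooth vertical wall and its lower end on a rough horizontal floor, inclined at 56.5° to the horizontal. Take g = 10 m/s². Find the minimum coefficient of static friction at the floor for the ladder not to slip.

μ_min ≈ 0.331

ΣF_y = 0: N_floor = 8×10 = 80 N.
Torques about the foot: N_wall · 6.9 sin 56.5° = 8×10×3.45 cos 56.5° → N_wall = 26.475 N.
ΣF_x = 0: f_floor = N_wall = 26.475 N.
μ_min = f_floor / N_floor = 26.475 / 80 = 0.3309.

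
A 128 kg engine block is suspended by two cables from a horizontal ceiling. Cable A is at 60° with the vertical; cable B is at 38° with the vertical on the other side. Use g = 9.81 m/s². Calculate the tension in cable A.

T_A ≈ 781 N

Angles from the horizontal: cable A is 90° − 60° = 30°, cable B is 90° − 38° = 52°.
Weight W = 128 × 9.81 = 1256 N acts straight down.
Horizontal: T_A cos 30° = T_B cos 52°  →  T_B = 1.407 T_A.
Vertical: T_A sin 30° + T_B sin 52° = 1256.
Substituting the horizontal relation into the vertical equation gives 1.608 T_A = 1256, so T_A = 780.7 N.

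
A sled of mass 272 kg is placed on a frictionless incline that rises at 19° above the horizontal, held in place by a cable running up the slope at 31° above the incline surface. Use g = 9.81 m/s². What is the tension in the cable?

Take axes along and perpendicular to the incline. Weight components: W sin 19° = 868.7 N down-slope, W cos 19° = 2523 N into the surface.
Along incline: T cos 31° = W sin 19° → T = 1013 N.
Perpendicular: N = W cos 19° − T sin 31° = 2001 N.

T ≈ 1010 N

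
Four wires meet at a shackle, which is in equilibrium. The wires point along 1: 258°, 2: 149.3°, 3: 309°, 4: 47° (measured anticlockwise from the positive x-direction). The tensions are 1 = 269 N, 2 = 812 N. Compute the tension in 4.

T_4 ≈ 496 N

Resolve: ΣF_x = 269 cos 258° + 812 cos 149.3° + T_3 cos 309° + T_4 cos 47° = 0.
        ΣF_y = 269 sin 258° + 812 sin 149.3° + T_3 sin 309° + T_4 sin 47° = 0.
The known terms sum to (-754.1, 151.4) N, so 0.6293 T_3 + 0.6820 T_4 = 754.1 and -0.7771 T_3 + 0.7314 T_4 = -151.4.
Solving simultaneously: T_3 = 661.3 N, T_4 = 495.6 N.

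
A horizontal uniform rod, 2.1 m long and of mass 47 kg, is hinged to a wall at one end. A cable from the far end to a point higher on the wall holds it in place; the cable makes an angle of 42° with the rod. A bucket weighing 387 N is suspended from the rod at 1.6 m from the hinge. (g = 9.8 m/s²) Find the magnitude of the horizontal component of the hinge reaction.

H_x ≈ 583 N

Take torques about the hinge: T sin 42° · 2.1 = 47×9.8×1.05 + 387×1.6 = 1102.8 N·m.
So T = 1102.8 / (0.6691 × 2.1) = 784.84 N.
ΣF_x = 0: H_x = T cos 42° = 583.25 N.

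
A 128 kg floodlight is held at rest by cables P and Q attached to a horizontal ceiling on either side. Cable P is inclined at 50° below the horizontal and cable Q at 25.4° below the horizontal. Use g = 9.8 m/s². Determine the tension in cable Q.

Weight W = 128 × 9.8 = 1254 N acts straight down.
Horizontal: T_P cos 50° = T_Q cos 25.4°  →  T_P = 1.405 T_Q.
Vertical: T_P sin 50° + T_Q sin 25.4° = 1254.
Substituting the horizontal relation into the vertical equation gives 1.505 T_Q = 1254, so T_Q = 833.2 N.

T_Q ≈ 833 N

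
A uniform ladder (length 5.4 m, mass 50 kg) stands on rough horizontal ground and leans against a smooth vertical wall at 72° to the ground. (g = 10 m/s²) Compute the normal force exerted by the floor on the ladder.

ΣF_y = 0: N_floor = 50×10 = 500 N.

N_floor ≈ 500 N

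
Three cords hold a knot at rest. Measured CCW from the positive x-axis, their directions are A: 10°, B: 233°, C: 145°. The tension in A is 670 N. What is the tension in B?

T_B ≈ 474 N

Resolve: ΣF_x = 670 cos 10° + T_B cos 233° + T_C cos 145° = 0.
        ΣF_y = 670 sin 10° + T_B sin 233° + T_C sin 145° = 0.
The known terms sum to (659.8, 116.3) N, so -0.6018 T_B − 0.8192 T_C = -659.8 and -0.7986 T_B + 0.5736 T_C = -116.3.
Solving simultaneously: T_B = 474.1 N, T_C = 457.2 N.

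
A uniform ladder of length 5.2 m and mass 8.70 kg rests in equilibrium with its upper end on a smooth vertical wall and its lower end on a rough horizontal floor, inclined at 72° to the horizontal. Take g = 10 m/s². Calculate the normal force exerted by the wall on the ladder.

Torques about the foot: N_wall · 5.2 sin 72° = 8.70×10×2.6 cos 72° → N_wall = 14.134 N.

N_wall ≈ 14.1 N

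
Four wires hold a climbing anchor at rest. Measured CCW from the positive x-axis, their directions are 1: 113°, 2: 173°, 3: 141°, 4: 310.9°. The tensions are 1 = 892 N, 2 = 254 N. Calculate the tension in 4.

Resolve: ΣF_x = 892 cos 113° + 254 cos 173° + T_3 cos 141° + T_4 cos 310.9° = 0.
        ΣF_y = 892 sin 113° + 254 sin 173° + T_3 sin 141° + T_4 sin 310.9° = 0.
The known terms sum to (-600.6, 852) N, so -0.7771 T_3 + 0.6547 T_4 = 600.6 and 0.6293 T_3 − 0.7559 T_4 = -852.
Solving simultaneously: T_3 = 592.3 N, T_4 = 1620 N.

T_4 ≈ 1620 N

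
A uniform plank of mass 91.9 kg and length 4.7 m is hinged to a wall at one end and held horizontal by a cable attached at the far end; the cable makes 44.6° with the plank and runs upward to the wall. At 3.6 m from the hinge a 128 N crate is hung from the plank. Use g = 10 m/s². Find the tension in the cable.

Take torques about the hinge: T sin 44.6° · 4.7 = 91.9×10×2.35 + 128×3.6 = 2620.5 N·m.
So T = 2620.5 / (0.7022 × 4.7) = 794.05 N.

T ≈ 794 N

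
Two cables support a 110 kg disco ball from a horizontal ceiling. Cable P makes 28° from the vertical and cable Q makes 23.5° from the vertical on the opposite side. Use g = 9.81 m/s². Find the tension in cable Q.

T_Q ≈ 647 N

Angles from the horizontal: cable P is 90° − 28° = 62°, cable Q is 90° − 23.5° = 66.5°.
Weight W = 110 × 9.81 = 1079 N acts straight down.
Horizontal: T_P cos 62° = T_Q cos 66.5°  →  T_P = 0.8494 T_Q.
Vertical: T_P sin 62° + T_Q sin 66.5° = 1079.
Substituting the horizontal relation into the vertical equation gives 1.667 T_Q = 1079, so T_Q = 647.3 N.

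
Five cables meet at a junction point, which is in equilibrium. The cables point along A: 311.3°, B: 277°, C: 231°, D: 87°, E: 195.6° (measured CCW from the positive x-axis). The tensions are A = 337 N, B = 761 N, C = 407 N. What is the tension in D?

Resolve: ΣF_x = 337 cos 311.3° + 761 cos 277° + 407 cos 231° + T_D cos 87° + T_E cos 195.6° = 0.
        ΣF_y = 337 sin 311.3° + 761 sin 277° + 407 sin 231° + T_D sin 87° + T_E sin 195.6° = 0.
The known terms sum to (59.03, -1325) N, so 0.0523 T_D − 0.9632 T_E = -59.03 and 0.9986 T_D − 0.2689 T_E = 1325.
Solving simultaneously: T_D = 1363 N, T_E = 135.4 N.

T_D ≈ 1360 N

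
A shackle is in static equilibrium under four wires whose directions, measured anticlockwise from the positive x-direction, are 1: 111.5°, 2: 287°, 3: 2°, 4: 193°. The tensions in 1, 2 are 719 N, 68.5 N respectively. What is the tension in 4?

Resolve: ΣF_x = 719 cos 111.5° + 68.5 cos 287° + T_3 cos 2° + T_4 cos 193° = 0.
        ΣF_y = 719 sin 111.5° + 68.5 sin 287° + T_3 sin 2° + T_4 sin 193° = 0.
The known terms sum to (-243.5, 603.5) N, so 0.9994 T_3 − 0.9744 T_4 = 243.5 and 0.0349 T_3 − 0.2250 T_4 = -603.5.
Solving simultaneously: T_3 = 3369 N, T_4 = 3205 N.

T_4 ≈ 3210 N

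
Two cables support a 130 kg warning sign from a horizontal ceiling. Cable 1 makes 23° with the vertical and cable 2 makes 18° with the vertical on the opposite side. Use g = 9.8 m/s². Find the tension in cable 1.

T_1 ≈ 600 N

Angles from the horizontal: cable 1 is 90° − 23° = 67°, cable 2 is 90° − 18° = 72°.
Weight W = 130 × 9.8 = 1274 N acts straight down.
Horizontal: T_1 cos 67° = T_2 cos 72°  →  T_2 = 1.264 T_1.
Vertical: T_1 sin 67° + T_2 sin 72° = 1274.
Substituting the horizontal relation into the vertical equation gives 2.123 T_1 = 1274, so T_1 = 600.1 N.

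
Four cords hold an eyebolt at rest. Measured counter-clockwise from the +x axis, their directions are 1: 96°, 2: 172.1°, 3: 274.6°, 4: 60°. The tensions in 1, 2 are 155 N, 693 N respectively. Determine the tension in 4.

Resolve: ΣF_x = 155 cos 96° + 693 cos 172.1° + T_3 cos 274.6° + T_4 cos 60° = 0.
        ΣF_y = 155 sin 96° + 693 sin 172.1° + T_3 sin 274.6° + T_4 sin 60° = 0.
The known terms sum to (-702.6, 249.4) N, so 0.0802 T_3 + 0.5000 T_4 = 702.6 and -0.9968 T_3 + 0.8660 T_4 = -249.4.
Solving simultaneously: T_3 = 1291 N, T_4 = 1198 N.

T_4 ≈ 1200 N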